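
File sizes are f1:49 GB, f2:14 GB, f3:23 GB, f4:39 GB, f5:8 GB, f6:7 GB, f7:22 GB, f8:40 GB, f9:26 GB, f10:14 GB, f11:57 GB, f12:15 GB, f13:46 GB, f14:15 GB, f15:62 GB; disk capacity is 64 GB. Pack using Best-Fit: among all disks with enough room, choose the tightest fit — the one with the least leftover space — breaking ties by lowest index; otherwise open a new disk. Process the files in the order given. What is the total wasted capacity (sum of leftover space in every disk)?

75

Put f1 (49 GB) in disk 1; 15 GB remain.
Put f2 (14 GB) in disk 1; 1 GB remain.
Put f3 (23 GB) in disk 2; 41 GB remain.
Put f4 (39 GB) in disk 2; 2 GB remain.
Put f5 (8 GB) in disk 3; 56 GB remain.
Put f6 (7 GB) in disk 3; 49 GB remain.
Put f7 (22 GB) in disk 3; 27 GB remain.
Put f8 (40 GB) in disk 4; 24 GB remain.
Put f9 (26 GB) in disk 3; 1 GB remain.
Put f10 (14 GB) in disk 4; 10 GB remain.
Put f11 (57 GB) in disk 5; 7 GB remain.
Put f12 (15 GB) in disk 6; 49 GB remain.
Put f13 (46 GB) in disk 6; 3 GB remain.
Put f14 (15 GB) in disk 7; 49 GB remain.
Put f15 (62 GB) in disk 8; 2 GB remain.
8 disks × 64 GB = 512 GB; used 437 GB; unused 75 GB.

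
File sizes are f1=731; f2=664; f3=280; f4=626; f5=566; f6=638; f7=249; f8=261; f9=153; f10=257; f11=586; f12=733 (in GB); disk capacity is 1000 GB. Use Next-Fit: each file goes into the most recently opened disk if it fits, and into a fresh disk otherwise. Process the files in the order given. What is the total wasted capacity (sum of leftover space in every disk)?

2256

disk 1: place f1 (731 GB), 269 GB left
disk 2: place f2 (664 GB), 336 GB left
disk 2: place f3 (280 GB), 56 GB left
disk 3: place f4 (626 GB), 374 GB left
disk 4: place f5 (566 GB), 434 GB left
disk 5: place f6 (638 GB), 362 GB left
disk 5: place f7 (249 GB), 113 GB left
disk 6: place f8 (261 GB), 739 GB left
disk 6: place f9 (153 GB), 586 GB left
disk 6: place f10 (257 GB), 329 GB left
disk 7: place f11 (586 GB), 414 GB left
disk 8: place f12 (733 GB), 267 GB left
8 disks × 1000 GB = 8000 GB; used 5744 GB; unused 2256 GB.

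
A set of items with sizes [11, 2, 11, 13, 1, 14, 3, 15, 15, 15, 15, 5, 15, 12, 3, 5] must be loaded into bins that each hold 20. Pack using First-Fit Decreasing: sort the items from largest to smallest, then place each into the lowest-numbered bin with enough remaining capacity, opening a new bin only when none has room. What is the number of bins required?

10

Sorted descending: 15, 15, 15, 15, 15, 14, 13, 12, 11, 11, 5, 5, 3, 3, 2, 1.
bin 1: place 15, 5 left
bin 2: place 15, 5 left
bin 3: place 15, 5 left
bin 4: place 15, 5 left
bin 5: place 15, 5 left
bin 6: place 14, 6 left
bin 7: place 13, 7 left
bin 8: place 12, 8 left
bin 9: place 11, 9 left
bin 10: place 11, 9 left
bin 1: place 5, 0 left
bin 2: place 5, 0 left
bin 3: place 3, 2 left
bin 4: place 3, 2 left
bin 3: place 2, 0 left
bin 4: place 1, 1 left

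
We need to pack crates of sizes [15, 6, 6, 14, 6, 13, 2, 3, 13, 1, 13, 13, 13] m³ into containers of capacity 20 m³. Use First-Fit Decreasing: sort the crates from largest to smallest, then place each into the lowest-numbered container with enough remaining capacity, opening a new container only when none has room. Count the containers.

7 containers

Sorted descending: 15, 14, 13, 13, 13, 13, 13, 6, 6, 6, 3, 2, 1.
Put 15 m³ in container 1; 5 m³ remain.
Put 14 m³ in container 2; 6 m³ remain.
Put 13 m³ in container 3; 7 m³ remain.
Put 13 m³ in container 4; 7 m³ remain.
Put 13 m³ in container 5; 7 m³ remain.
Put 13 m³ in container 6; 7 m³ remain.
Put 13 m³ in container 7; 7 m³ remain.
Put 6 m³ in container 2; 0 m³ remain.
Put 6 m³ in container 3; 1 m³ remain.
Put 6 m³ in container 4; 1 m³ remain.
Put 3 m³ in container 1; 2 m³ remain.
Put 2 m³ in container 1; 0 m³ remain.
Put 1 m³ in container 3; 0 m³ remain.
Final containers: [15,3,2] [14,6] [13,6,1] [13,6] [13] [13] [13].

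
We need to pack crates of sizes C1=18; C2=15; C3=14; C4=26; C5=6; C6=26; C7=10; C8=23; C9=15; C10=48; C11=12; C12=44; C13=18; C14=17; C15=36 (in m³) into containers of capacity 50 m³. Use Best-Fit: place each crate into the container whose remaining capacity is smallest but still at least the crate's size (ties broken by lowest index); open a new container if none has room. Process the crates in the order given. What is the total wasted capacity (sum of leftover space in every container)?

72

container 1: place C1 (18 m³), 32 m³ left
container 1: place C2 (15 m³), 17 m³ left
container 1: place C3 (14 m³), 3 m³ left
container 2: place C4 (26 m³), 24 m³ left
container 2: place C5 (6 m³), 18 m³ left
container 3: place C6 (26 m³), 24 m³ left
container 2: place C7 (10 m³), 8 m³ left
container 3: place C8 (23 m³), 1 m³ left
container 4: place C9 (15 m³), 35 m³ left
container 5: place C10 (48 m³), 2 m³ left
container 4: place C11 (12 m³), 23 m³ left
container 6: place C12 (44 m³), 6 m³ left
container 4: place C13 (18 m³), 5 m³ left
container 7: place C14 (17 m³), 33 m³ left
container 8: place C15 (36 m³), 14 m³ left
8 containers × 50 m³ = 400 m³; used 328 m³; unused 72 m³.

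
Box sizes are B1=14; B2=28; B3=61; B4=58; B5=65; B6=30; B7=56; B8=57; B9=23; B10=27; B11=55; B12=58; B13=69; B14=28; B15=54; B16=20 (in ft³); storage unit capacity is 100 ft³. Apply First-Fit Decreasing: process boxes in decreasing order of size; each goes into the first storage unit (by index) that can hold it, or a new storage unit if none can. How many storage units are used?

Sorted descending: 69, 65, 61, 58, 58, 57, 56, 55, 54, 30, 28, 28, 27, 23, 20, 14.
69 ft³ → storage unit 1 (remaining 31 ft³)
65 ft³ → storage unit 2 (remaining 35 ft³)
61 ft³ → storage unit 3 (remaining 39 ft³)
58 ft³ → storage unit 4 (remaining 42 ft³)
58 ft³ → storage unit 5 (remaining 42 ft³)
57 ft³ → storage unit 6 (remaining 43 ft³)
56 ft³ → storage unit 7 (remaining 44 ft³)
55 ft³ → storage unit 8 (remaining 45 ft³)
54 ft³ → storage unit 9 (remaining 46 ft³)
30 ft³ → storage unit 1 (remaining 1 ft³)
28 ft³ → storage unit 2 (remaining 7 ft³)
28 ft³ → storage unit 3 (remaining 11 ft³)
27 ft³ → storage unit 4 (remaining 15 ft³)
23 ft³ → storage unit 5 (remaining 19 ft³)
20 ft³ → storage unit 6 (remaining 23 ft³)
14 ft³ → storage unit 4 (remaining 1 ft³)

9 storage units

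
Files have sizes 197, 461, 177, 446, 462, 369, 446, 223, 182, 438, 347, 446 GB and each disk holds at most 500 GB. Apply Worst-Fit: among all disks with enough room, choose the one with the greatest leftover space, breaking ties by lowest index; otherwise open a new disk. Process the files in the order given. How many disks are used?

Put 197 GB in disk 1; 303 GB remain.
Put 461 GB in disk 2; 39 GB remain.
Put 177 GB in disk 1; 126 GB remain.
Put 446 GB in disk 3; 54 GB remain.
Put 462 GB in disk 4; 38 GB remain.
Put 369 GB in disk 5; 131 GB remain.
Put 446 GB in disk 6; 54 GB remain.
Put 223 GB in disk 7; 277 GB remain.
Put 182 GB in disk 7; 95 GB remain.
Put 438 GB in disk 8; 62 GB remain.
Put 347 GB in disk 9; 153 GB remain.
Put 446 GB in disk 10; 54 GB remain.
Final disks: [197,177] [461] [446] [462] [369] [446] [223,182] [438] [347] [446].

10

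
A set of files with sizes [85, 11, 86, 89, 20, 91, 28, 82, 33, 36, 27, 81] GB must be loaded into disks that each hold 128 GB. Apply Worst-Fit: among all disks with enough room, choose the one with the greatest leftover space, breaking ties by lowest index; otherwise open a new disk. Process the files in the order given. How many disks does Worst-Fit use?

Put 85 GB in disk 1; 43 GB remain.
Put 11 GB in disk 1; 32 GB remain.
Put 86 GB in disk 2; 42 GB remain.
Put 89 GB in disk 3; 39 GB remain.
Put 20 GB in disk 2; 22 GB remain.
Put 91 GB in disk 4; 37 GB remain.
Put 28 GB in disk 3; 11 GB remain.
Put 82 GB in disk 5; 46 GB remain.
Put 33 GB in disk 5; 13 GB remain.
Put 36 GB in disk 4; 1 GB remain.
Put 27 GB in disk 1; 5 GB remain.
Put 81 GB in disk 6; 47 GB remain.

6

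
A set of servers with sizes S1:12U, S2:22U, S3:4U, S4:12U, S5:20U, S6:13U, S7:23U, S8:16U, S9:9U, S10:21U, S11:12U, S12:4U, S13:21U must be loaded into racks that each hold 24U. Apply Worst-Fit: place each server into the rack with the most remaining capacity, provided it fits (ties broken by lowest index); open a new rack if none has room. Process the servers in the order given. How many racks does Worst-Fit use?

10 racks

Put S1 (12U) in rack 1; 12U remain.
Put S2 (22U) in rack 2; 2U remain.
Put S3 (4U) in rack 1; 8U remain.
Put S4 (12U) in rack 3; 12U remain.
Put S5 (20U) in rack 4; 4U remain.
Put S6 (13U) in rack 5; 11U remain.
Put S7 (23U) in rack 6; 1U remain.
Put S8 (16U) in rack 7; 8U remain.
Put S9 (9U) in rack 3; 3U remain.
Put S10 (21U) in rack 8; 3U remain.
Put S11 (12U) in rack 9; 12U remain.
Put S12 (4U) in rack 9; 8U remain.
Put S13 (21U) in rack 10; 3U remain.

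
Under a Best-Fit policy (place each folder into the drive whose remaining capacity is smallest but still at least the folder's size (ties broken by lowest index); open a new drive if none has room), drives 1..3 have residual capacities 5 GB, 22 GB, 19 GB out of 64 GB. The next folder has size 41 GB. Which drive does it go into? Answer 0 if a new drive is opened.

No drive has ≥ 41 GB free, so a new drive is opened.

0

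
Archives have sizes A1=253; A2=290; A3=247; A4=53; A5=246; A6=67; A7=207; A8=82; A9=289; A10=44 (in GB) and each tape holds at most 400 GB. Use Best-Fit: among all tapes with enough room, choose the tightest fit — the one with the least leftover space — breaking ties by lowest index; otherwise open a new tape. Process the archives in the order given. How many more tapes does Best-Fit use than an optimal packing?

0

Best-Fit: [253,67] [290,53,44] [247,82] [246] [207] [289] → 6 tapes.
6 archives exceed 200 GB (half the capacity), and no two of those can share a tape, so at least 6 tapes are needed.
So 6 is already optimal.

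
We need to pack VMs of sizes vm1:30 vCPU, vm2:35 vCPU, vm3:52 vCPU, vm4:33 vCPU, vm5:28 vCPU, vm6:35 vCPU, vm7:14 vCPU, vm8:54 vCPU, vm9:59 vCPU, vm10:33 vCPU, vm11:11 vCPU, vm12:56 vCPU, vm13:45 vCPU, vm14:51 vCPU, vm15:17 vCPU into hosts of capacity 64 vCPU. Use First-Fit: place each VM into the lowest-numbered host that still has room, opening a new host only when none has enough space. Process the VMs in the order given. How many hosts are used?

host 1: place vm1 (30 vCPU), 34 vCPU left
host 2: place vm2 (35 vCPU), 29 vCPU left
host 3: place vm3 (52 vCPU), 12 vCPU left
host 1: place vm4 (33 vCPU), 1 vCPU left
host 2: place vm5 (28 vCPU), 1 vCPU left
host 4: place vm6 (35 vCPU), 29 vCPU left
host 4: place vm7 (14 vCPU), 15 vCPU left
host 5: place vm8 (54 vCPU), 10 vCPU left
host 6: place vm9 (59 vCPU), 5 vCPU left
host 7: place vm10 (33 vCPU), 31 vCPU left
host 3: place vm11 (11 vCPU), 1 vCPU left
host 8: place vm12 (56 vCPU), 8 vCPU left
host 9: place vm13 (45 vCPU), 19 vCPU left
host 10: place vm14 (51 vCPU), 13 vCPU left
host 7: place vm15 (17 vCPU), 14 vCPU left
Final hosts: [30,33] [35,28] [52,11] [35,14] [54] [59] [33,17] [56] [45] [51].

10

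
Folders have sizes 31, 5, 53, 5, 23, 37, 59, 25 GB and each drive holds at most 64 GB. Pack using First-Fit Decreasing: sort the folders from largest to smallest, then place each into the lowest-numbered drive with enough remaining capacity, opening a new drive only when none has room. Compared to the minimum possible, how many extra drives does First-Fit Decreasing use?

First-Fit Decreasing: [59,5] [53,5] [37,25] [31,23] → 4 drives.
Total size 238 GB; any packing needs at least ⌈238/64⌉ = 4 drives.
So 4 is already optimal.

0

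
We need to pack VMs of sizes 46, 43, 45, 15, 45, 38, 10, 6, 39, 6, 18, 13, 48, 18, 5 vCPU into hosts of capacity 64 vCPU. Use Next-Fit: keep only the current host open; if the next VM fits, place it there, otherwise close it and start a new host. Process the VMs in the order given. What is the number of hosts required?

Put 46 vCPU in host 1; 18 vCPU remain.
Put 43 vCPU in host 2; 21 vCPU remain.
Put 45 vCPU in host 3; 19 vCPU remain.
Put 15 vCPU in host 3; 4 vCPU remain.
Put 45 vCPU in host 4; 19 vCPU remain.
Put 38 vCPU in host 5; 26 vCPU remain.
Put 10 vCPU in host 5; 16 vCPU remain.
Put 6 vCPU in host 5; 10 vCPU remain.
Put 39 vCPU in host 6; 25 vCPU remain.
Put 6 vCPU in host 6; 19 vCPU remain.
Put 18 vCPU in host 6; 1 vCPU remain.
Put 13 vCPU in host 7; 51 vCPU remain.
Put 48 vCPU in host 7; 3 vCPU remain.
Put 18 vCPU in host 8; 46 vCPU remain.
Put 5 vCPU in host 8; 41 vCPU remain.

8 hosts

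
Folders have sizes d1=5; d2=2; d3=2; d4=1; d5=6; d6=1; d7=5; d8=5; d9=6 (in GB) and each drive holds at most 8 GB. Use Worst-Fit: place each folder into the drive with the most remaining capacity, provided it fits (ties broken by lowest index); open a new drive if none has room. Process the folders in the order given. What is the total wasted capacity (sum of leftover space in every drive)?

15

drive 1: place d1 (5 GB), 3 GB left
drive 1: place d2 (2 GB), 1 GB left
drive 2: place d3 (2 GB), 6 GB left
drive 2: place d4 (1 GB), 5 GB left
drive 3: place d5 (6 GB), 2 GB left
drive 2: place d6 (1 GB), 4 GB left
drive 4: place d7 (5 GB), 3 GB left
drive 5: place d8 (5 GB), 3 GB left
drive 6: place d9 (6 GB), 2 GB left
6 drives × 8 GB = 48 GB; used 33 GB; unused 15 GB.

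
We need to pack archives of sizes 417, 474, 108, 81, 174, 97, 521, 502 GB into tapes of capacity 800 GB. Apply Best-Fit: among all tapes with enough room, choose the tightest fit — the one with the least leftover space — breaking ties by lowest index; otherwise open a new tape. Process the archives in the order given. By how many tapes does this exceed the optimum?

Best-Fit: [417,174] [474,108,81,97] [521] [502] → 4 tapes.
4 archives exceed 400 GB (half the capacity), and no two of those can share a tape, so at least 4 tapes are needed.
So 4 is already optimal.

0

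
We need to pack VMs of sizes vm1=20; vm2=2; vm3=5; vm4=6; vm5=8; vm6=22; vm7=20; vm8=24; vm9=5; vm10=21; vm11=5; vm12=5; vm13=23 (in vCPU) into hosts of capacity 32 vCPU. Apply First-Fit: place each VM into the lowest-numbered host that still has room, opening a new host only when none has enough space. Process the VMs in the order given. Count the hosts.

7

Put vm1 (20 vCPU) in host 1; 12 vCPU remain.
Put vm2 (2 vCPU) in host 1; 10 vCPU remain.
Put vm3 (5 vCPU) in host 1; 5 vCPU remain.
Put vm4 (6 vCPU) in host 2; 26 vCPU remain.
Put vm5 (8 vCPU) in host 2; 18 vCPU remain.
Put vm6 (22 vCPU) in host 3; 10 vCPU remain.
Put vm7 (20 vCPU) in host 4; 12 vCPU remain.
Put vm8 (24 vCPU) in host 5; 8 vCPU remain.
Put vm9 (5 vCPU) in host 1; 0 vCPU remain.
Put vm10 (21 vCPU) in host 6; 11 vCPU remain.
Put vm11 (5 vCPU) in host 2; 13 vCPU remain.
Put vm12 (5 vCPU) in host 2; 8 vCPU remain.
Put vm13 (23 vCPU) in host 7; 9 vCPU remain.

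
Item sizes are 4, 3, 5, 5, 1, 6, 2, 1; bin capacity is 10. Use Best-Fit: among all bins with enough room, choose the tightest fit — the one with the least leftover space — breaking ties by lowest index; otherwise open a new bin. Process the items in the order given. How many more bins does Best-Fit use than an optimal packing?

Best-Fit: [4,3,1,2] [5,5] [6,1] → 3 bins.
Total size 27; any packing needs at least ⌈27/10⌉ = 3 bins.
So 3 is already optimal.

0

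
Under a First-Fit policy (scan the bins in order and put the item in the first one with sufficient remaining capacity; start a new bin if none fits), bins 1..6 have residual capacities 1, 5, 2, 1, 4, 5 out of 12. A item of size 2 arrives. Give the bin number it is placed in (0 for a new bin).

2

Bins with room: bin 2 (5), bin 3 (2), bin 5 (4), bin 6 (5).
The first with room is bin 2.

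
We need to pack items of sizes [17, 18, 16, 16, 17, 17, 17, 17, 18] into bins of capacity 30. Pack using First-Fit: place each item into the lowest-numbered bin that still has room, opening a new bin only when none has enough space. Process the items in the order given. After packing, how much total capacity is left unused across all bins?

117

Put 17 in bin 1; 13 remain.
Put 18 in bin 2; 12 remain.
Put 16 in bin 3; 14 remain.
Put 16 in bin 4; 14 remain.
Put 17 in bin 5; 13 remain.
Put 17 in bin 6; 13 remain.
Put 17 in bin 7; 13 remain.
Put 17 in bin 8; 13 remain.
Put 18 in bin 9; 12 remain.
9 bins × 30 = 270; used 153; unused 117.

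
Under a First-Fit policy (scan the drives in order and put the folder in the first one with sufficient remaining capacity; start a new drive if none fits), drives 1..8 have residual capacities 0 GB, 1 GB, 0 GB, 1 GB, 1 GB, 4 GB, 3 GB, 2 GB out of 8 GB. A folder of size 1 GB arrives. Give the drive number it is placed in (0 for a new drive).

Drives with room: drive 2 (1 GB), drive 4 (1 GB), drive 5 (1 GB), drive 6 (4 GB), drive 7 (3 GB), drive 8 (2 GB).
The first with room is drive 2.

2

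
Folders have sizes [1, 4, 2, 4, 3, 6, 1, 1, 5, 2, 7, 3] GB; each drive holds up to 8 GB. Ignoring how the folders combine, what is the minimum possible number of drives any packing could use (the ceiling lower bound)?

Total size = 1 + 4 + 2 + 4 + 3 + 6 + 1 + 1 + 5 + 2 + 7 + 3 = 39 GB.
⌈39 / 8⌉ = 5.

5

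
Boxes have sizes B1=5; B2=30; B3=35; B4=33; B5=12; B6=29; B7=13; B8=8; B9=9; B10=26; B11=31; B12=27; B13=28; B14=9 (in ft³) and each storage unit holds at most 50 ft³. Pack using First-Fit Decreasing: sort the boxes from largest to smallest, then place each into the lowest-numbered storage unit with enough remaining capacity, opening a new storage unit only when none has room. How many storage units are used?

Sorted descending: 35, 33, 31, 30, 29, 28, 27, 26, 13, 12, 9, 9, 8, 5.
storage unit 1: place 35 ft³, 15 ft³ left
storage unit 2: place 33 ft³, 17 ft³ left
storage unit 3: place 31 ft³, 19 ft³ left
storage unit 4: place 30 ft³, 20 ft³ left
storage unit 5: place 29 ft³, 21 ft³ left
storage unit 6: place 28 ft³, 22 ft³ left
storage unit 7: place 27 ft³, 23 ft³ left
storage unit 8: place 26 ft³, 24 ft³ left
storage unit 1: place 13 ft³, 2 ft³ left
storage unit 2: place 12 ft³, 5 ft³ left
storage unit 3: place 9 ft³, 10 ft³ left
storage unit 3: place 9 ft³, 1 ft³ left
storage unit 4: place 8 ft³, 12 ft³ left
storage unit 2: place 5 ft³, 0 ft³ left

8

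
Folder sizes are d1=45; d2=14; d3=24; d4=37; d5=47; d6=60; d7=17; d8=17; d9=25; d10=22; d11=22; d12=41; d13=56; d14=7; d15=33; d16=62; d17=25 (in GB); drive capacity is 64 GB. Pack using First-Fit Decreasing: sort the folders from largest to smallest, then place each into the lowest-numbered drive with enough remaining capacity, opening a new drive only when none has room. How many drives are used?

Sorted descending: 62, 60, 56, 47, 45, 41, 37, 33, 25, 25, 24, 22, 22, 17, 17, 14, 7.
62 GB → drive 1 (remaining 2 GB)
60 GB → drive 2 (remaining 4 GB)
56 GB → drive 3 (remaining 8 GB)
47 GB → drive 4 (remaining 17 GB)
45 GB → drive 5 (remaining 19 GB)
41 GB → drive 6 (remaining 23 GB)
37 GB → drive 7 (remaining 27 GB)
33 GB → drive 8 (remaining 31 GB)
25 GB → drive 7 (remaining 2 GB)
25 GB → drive 8 (remaining 6 GB)
24 GB → drive 9 (remaining 40 GB)
22 GB → drive 6 (remaining 1 GB)
22 GB → drive 9 (remaining 18 GB)
17 GB → drive 4 (remaining 0 GB)
17 GB → drive 5 (remaining 2 GB)
14 GB → drive 9 (remaining 4 GB)
7 GB → drive 3 (remaining 1 GB)
Final drives: [62] [60] [56,7] [47,17] [45,17] [41,22] [37,25] [33,25] [24,22,14].

9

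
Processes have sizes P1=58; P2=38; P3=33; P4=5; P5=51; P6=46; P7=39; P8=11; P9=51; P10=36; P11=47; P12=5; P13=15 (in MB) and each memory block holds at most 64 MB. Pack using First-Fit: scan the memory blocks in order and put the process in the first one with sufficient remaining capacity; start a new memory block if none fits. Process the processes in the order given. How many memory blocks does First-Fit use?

P1 (58 MB) → memory block 1 (remaining 6 MB)
P2 (38 MB) → memory block 2 (remaining 26 MB)
P3 (33 MB) → memory block 3 (remaining 31 MB)
P4 (5 MB) → memory block 1 (remaining 1 MB)
P5 (51 MB) → memory block 4 (remaining 13 MB)
P6 (46 MB) → memory block 5 (remaining 18 MB)
P7 (39 MB) → memory block 6 (remaining 25 MB)
P8 (11 MB) → memory block 2 (remaining 15 MB)
P9 (51 MB) → memory block 7 (remaining 13 MB)
P10 (36 MB) → memory block 8 (remaining 28 MB)
P11 (47 MB) → memory block 9 (remaining 17 MB)
P12 (5 MB) → memory block 2 (remaining 10 MB)
P13 (15 MB) → memory block 3 (remaining 16 MB)

9 memory blocks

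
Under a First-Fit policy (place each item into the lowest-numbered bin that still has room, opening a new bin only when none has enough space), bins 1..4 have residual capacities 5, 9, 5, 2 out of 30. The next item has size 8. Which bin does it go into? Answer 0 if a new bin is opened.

Bins with room: bin 2 (9).
The first with room is bin 2.

2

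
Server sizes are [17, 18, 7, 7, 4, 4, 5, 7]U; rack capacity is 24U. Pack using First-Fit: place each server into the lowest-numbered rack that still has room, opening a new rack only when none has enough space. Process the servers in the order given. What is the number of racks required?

17U → rack 1 (remaining 7U)
18U → rack 2 (remaining 6U)
7U → rack 1 (remaining 0U)
7U → rack 3 (remaining 17U)
4U → rack 2 (remaining 2U)
4U → rack 3 (remaining 13U)
5U → rack 3 (remaining 8U)
7U → rack 3 (remaining 1U)
Final racks: [17,7] [18,4] [7,4,5,7].

3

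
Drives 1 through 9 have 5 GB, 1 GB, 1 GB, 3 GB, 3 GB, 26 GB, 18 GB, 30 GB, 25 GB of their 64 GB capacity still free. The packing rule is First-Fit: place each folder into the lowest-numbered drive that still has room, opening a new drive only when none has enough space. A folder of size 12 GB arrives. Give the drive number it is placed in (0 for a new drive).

Drives with room: drive 6 (26 GB), drive 7 (18 GB), drive 8 (30 GB), drive 9 (25 GB).
The first with room is drive 6.

6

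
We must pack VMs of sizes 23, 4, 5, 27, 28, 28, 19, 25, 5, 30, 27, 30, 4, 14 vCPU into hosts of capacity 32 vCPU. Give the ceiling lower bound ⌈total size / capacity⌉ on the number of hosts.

Total size = 23 + 4 + 5 + 27 + 28 + 28 + 19 + 25 + 5 + 30 + 27 + 30 + 4 + 14 = 269 vCPU.
⌈269 / 32⌉ = 9.

9 hosts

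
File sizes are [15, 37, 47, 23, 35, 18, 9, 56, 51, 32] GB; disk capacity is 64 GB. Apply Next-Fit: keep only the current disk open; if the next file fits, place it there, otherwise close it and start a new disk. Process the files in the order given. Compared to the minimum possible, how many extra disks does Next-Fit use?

Next-Fit: [15,37] [47] [23,35] [18,9] [56] [51] [32] → 7 disks.
Total size 323 GB; any packing needs at least ⌈323/64⌉ = 6 disks.
An optimal packing achieves that bound: [56] [51,9] [47,15] [37,23] [35,18] [32] → 6 disks.
Excess: 7 − 6 = 1.

1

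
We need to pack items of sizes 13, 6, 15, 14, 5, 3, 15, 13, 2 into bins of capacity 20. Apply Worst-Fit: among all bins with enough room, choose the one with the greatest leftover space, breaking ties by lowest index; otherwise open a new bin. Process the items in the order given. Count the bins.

5 bins

13 → bin 1 (remaining 7)
6 → bin 1 (remaining 1)
15 → bin 2 (remaining 5)
14 → bin 3 (remaining 6)
5 → bin 3 (remaining 1)
3 → bin 2 (remaining 2)
15 → bin 4 (remaining 5)
13 → bin 5 (remaining 7)
2 → bin 5 (remaining 5)
Final bins: [13,6] [15,3] [14,5] [15] [13,2].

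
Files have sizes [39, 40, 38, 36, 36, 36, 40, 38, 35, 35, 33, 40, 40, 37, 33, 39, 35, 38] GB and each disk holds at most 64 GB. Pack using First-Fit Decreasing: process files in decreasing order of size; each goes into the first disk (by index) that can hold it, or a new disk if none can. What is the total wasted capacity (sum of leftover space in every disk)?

484

Sorted descending: 40, 40, 40, 40, 39, 39, 38, 38, 38, 37, 36, 36, 36, 35, 35, 35, 33, 33.
disk 1: place 40 GB, 24 GB left
disk 2: place 40 GB, 24 GB left
disk 3: place 40 GB, 24 GB left
disk 4: place 40 GB, 24 GB left
disk 5: place 39 GB, 25 GB left
disk 6: place 39 GB, 25 GB left
disk 7: place 38 GB, 26 GB left
disk 8: place 38 GB, 26 GB left
disk 9: place 38 GB, 26 GB left
disk 10: place 37 GB, 27 GB left
disk 11: place 36 GB, 28 GB left
disk 12: place 36 GB, 28 GB left
disk 13: place 36 GB, 28 GB left
disk 14: place 35 GB, 29 GB left
disk 15: place 35 GB, 29 GB left
disk 16: place 35 GB, 29 GB left
disk 17: place 33 GB, 31 GB left
disk 18: place 33 GB, 31 GB left
18 disks × 64 GB = 1152 GB; used 668 GB; unused 484 GB.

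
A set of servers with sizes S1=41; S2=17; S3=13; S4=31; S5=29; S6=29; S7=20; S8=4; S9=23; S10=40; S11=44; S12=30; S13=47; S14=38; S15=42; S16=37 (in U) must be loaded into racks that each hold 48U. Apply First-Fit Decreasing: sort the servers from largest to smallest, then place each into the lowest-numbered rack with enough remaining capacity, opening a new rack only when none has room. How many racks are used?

12 racks

Sorted descending: 47, 44, 42, 41, 40, 38, 37, 31, 30, 29, 29, 23, 20, 17, 13, 4.
47U → rack 1 (remaining 1U)
44U → rack 2 (remaining 4U)
42U → rack 3 (remaining 6U)
41U → rack 4 (remaining 7U)
40U → rack 5 (remaining 8U)
38U → rack 6 (remaining 10U)
37U → rack 7 (remaining 11U)
31U → rack 8 (remaining 17U)
30U → rack 9 (remaining 18U)
29U → rack 10 (remaining 19U)
29U → rack 11 (remaining 19U)
23U → rack 12 (remaining 25U)
20U → rack 12 (remaining 5U)
17U → rack 8 (remaining 0U)
13U → rack 9 (remaining 5U)
4U → rack 2 (remaining 0U)
Final racks: [47] [44,4] [42] [41] [40] [38] [37] [31,17] [30,13] [29] [29] [23,20].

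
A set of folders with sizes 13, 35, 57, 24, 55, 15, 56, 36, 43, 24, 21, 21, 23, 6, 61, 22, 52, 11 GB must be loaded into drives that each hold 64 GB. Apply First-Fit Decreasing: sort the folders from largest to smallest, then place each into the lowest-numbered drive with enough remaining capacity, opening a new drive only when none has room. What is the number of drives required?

10

Sorted descending: 61, 57, 56, 55, 52, 43, 36, 35, 24, 24, 23, 22, 21, 21, 15, 13, 11, 6.
61 GB → drive 1 (remaining 3 GB)
57 GB → drive 2 (remaining 7 GB)
56 GB → drive 3 (remaining 8 GB)
55 GB → drive 4 (remaining 9 GB)
52 GB → drive 5 (remaining 12 GB)
43 GB → drive 6 (remaining 21 GB)
36 GB → drive 7 (remaining 28 GB)
35 GB → drive 8 (remaining 29 GB)
24 GB → drive 7 (remaining 4 GB)
24 GB → drive 8 (remaining 5 GB)
23 GB → drive 9 (remaining 41 GB)
22 GB → drive 9 (remaining 19 GB)
21 GB → drive 6 (remaining 0 GB)
21 GB → drive 10 (remaining 43 GB)
15 GB → drive 9 (remaining 4 GB)
13 GB → drive 10 (remaining 30 GB)
11 GB → drive 5 (remaining 1 GB)
6 GB → drive 2 (remaining 1 GB)
Final drives: [61] [57,6] [56] [55] [52,11] [43,21] [36,24] [35,24] [23,22,15] [21,13].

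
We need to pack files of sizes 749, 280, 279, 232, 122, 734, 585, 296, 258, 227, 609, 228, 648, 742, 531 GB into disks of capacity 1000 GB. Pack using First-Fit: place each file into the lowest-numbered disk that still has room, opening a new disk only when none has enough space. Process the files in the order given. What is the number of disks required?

8 disks

disk 1: place 749 GB, 251 GB left
disk 2: place 280 GB, 720 GB left
disk 2: place 279 GB, 441 GB left
disk 1: place 232 GB, 19 GB left
disk 2: place 122 GB, 319 GB left
disk 3: place 734 GB, 266 GB left
disk 4: place 585 GB, 415 GB left
disk 2: place 296 GB, 23 GB left
disk 3: place 258 GB, 8 GB left
disk 4: place 227 GB, 188 GB left
disk 5: place 609 GB, 391 GB left
disk 5: place 228 GB, 163 GB left
disk 6: place 648 GB, 352 GB left
disk 7: place 742 GB, 258 GB left
disk 8: place 531 GB, 469 GB left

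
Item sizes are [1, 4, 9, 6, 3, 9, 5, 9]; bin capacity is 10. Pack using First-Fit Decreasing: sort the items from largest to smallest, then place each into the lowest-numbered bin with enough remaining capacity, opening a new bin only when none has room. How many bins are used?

5 bins

Sorted descending: 9, 9, 9, 6, 5, 4, 3, 1.
9 → bin 1 (remaining 1)
9 → bin 2 (remaining 1)
9 → bin 3 (remaining 1)
6 → bin 4 (remaining 4)
5 → bin 5 (remaining 5)
4 → bin 4 (remaining 0)
3 → bin 5 (remaining 2)
1 → bin 1 (remaining 0)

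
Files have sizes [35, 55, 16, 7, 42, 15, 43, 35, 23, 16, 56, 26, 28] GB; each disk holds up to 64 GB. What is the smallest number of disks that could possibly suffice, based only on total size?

7

Total size = 35 + 55 + 16 + 7 + 42 + 15 + 43 + 35 + 23 + 16 + 56 + 26 + 28 = 397 GB.
⌈397 / 64⌉ = 7.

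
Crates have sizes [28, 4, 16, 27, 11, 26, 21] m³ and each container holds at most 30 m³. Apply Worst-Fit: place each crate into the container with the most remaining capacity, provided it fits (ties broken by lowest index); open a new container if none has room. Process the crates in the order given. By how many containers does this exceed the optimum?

Worst-Fit: [28] [4,16] [27] [11] [26] [21] → 6 containers.
Total size 133 m³; any packing needs at least ⌈133/30⌉ = 5 containers.
An optimal packing achieves that bound: [28] [27] [26,4] [21] [16,11] → 5 containers.
Excess: 6 − 5 = 1.

1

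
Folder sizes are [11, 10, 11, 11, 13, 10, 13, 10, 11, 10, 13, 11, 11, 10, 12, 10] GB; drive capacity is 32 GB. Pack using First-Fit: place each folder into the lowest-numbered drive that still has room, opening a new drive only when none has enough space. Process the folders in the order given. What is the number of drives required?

7

Put 11 GB in drive 1; 21 GB remain.
Put 10 GB in drive 1; 11 GB remain.
Put 11 GB in drive 1; 0 GB remain.
Put 11 GB in drive 2; 21 GB remain.
Put 13 GB in drive 2; 8 GB remain.
Put 10 GB in drive 3; 22 GB remain.
Put 13 GB in drive 3; 9 GB remain.
Put 10 GB in drive 4; 22 GB remain.
Put 11 GB in drive 4; 11 GB remain.
Put 10 GB in drive 4; 1 GB remain.
Put 13 GB in drive 5; 19 GB remain.
Put 11 GB in drive 5; 8 GB remain.
Put 11 GB in drive 6; 21 GB remain.
Put 10 GB in drive 6; 11 GB remain.
Put 12 GB in drive 7; 20 GB remain.
Put 10 GB in drive 6; 1 GB remain.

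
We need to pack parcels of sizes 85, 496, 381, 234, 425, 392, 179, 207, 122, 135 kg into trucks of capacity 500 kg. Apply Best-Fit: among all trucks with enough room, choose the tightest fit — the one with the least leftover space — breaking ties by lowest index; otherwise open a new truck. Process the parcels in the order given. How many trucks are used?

85 kg → truck 1 (remaining 415 kg)
496 kg → truck 2 (remaining 4 kg)
381 kg → truck 1 (remaining 34 kg)
234 kg → truck 3 (remaining 266 kg)
425 kg → truck 4 (remaining 75 kg)
392 kg → truck 5 (remaining 108 kg)
179 kg → truck 3 (remaining 87 kg)
207 kg → truck 6 (remaining 293 kg)
122 kg → truck 6 (remaining 171 kg)
135 kg → truck 6 (remaining 36 kg)
Final trucks: [85,381] [496] [234,179] [425] [392] [207,122,135].

6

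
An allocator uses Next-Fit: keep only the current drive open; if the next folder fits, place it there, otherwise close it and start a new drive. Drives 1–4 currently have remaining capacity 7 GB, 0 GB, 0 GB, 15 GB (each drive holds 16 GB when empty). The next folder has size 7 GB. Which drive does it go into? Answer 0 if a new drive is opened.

Next-Fit only looks at drive 4, which has 15 GB free.
7 GB fits there.

4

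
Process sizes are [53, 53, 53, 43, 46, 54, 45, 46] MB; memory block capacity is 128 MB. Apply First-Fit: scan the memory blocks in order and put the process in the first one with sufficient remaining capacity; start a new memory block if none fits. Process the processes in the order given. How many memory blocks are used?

4

53 MB → memory block 1 (remaining 75 MB)
53 MB → memory block 1 (remaining 22 MB)
53 MB → memory block 2 (remaining 75 MB)
43 MB → memory block 2 (remaining 32 MB)
46 MB → memory block 3 (remaining 82 MB)
54 MB → memory block 3 (remaining 28 MB)
45 MB → memory block 4 (remaining 83 MB)
46 MB → memory block 4 (remaining 37 MB)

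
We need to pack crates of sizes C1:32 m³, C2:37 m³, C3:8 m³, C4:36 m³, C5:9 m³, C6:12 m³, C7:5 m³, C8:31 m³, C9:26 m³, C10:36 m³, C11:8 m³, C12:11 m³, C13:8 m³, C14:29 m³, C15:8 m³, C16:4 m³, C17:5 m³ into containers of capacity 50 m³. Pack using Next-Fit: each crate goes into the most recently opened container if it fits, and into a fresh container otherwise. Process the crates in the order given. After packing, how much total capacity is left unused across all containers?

Put C1 (32 m³) in container 1; 18 m³ remain.
Put C2 (37 m³) in container 2; 13 m³ remain.
Put C3 (8 m³) in container 2; 5 m³ remain.
Put C4 (36 m³) in container 3; 14 m³ remain.
Put C5 (9 m³) in container 3; 5 m³ remain.
Put C6 (12 m³) in container 4; 38 m³ remain.
Put C7 (5 m³) in container 4; 33 m³ remain.
Put C8 (31 m³) in container 4; 2 m³ remain.
Put C9 (26 m³) in container 5; 24 m³ remain.
Put C10 (36 m³) in container 6; 14 m³ remain.
Put C11 (8 m³) in container 6; 6 m³ remain.
Put C12 (11 m³) in container 7; 39 m³ remain.
Put C13 (8 m³) in container 7; 31 m³ remain.
Put C14 (29 m³) in container 7; 2 m³ remain.
Put C15 (8 m³) in container 8; 42 m³ remain.
Put C16 (4 m³) in container 8; 38 m³ remain.
Put C17 (5 m³) in container 8; 33 m³ remain.
8 containers × 50 m³ = 400 m³; used 305 m³; unused 95 m³.

95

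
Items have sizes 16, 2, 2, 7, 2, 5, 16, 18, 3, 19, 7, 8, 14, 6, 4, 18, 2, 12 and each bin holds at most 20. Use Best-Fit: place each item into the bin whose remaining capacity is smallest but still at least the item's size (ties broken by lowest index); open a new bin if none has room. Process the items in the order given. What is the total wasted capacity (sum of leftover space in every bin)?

bin 1: place 16, 4 left
bin 1: place 2, 2 left
bin 1: place 2, 0 left
bin 2: place 7, 13 left
bin 2: place 2, 11 left
bin 2: place 5, 6 left
bin 3: place 16, 4 left
bin 4: place 18, 2 left
bin 3: place 3, 1 left
bin 5: place 19, 1 left
bin 6: place 7, 13 left
bin 6: place 8, 5 left
bin 7: place 14, 6 left
bin 2: place 6, 0 left
bin 6: place 4, 1 left
bin 8: place 18, 2 left
bin 4: place 2, 0 left
bin 9: place 12, 8 left
9 bins × 20 = 180; used 161; unused 19.

19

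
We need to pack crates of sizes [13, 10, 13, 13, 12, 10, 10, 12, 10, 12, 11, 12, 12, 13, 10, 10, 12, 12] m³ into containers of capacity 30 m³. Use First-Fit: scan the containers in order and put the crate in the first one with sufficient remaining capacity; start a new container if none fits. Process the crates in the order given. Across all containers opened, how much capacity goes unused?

13 m³ → container 1 (remaining 17 m³)
10 m³ → container 1 (remaining 7 m³)
13 m³ → container 2 (remaining 17 m³)
13 m³ → container 2 (remaining 4 m³)
12 m³ → container 3 (remaining 18 m³)
10 m³ → container 3 (remaining 8 m³)
10 m³ → container 4 (remaining 20 m³)
12 m³ → container 4 (remaining 8 m³)
10 m³ → container 5 (remaining 20 m³)
12 m³ → container 5 (remaining 8 m³)
11 m³ → container 6 (remaining 19 m³)
12 m³ → container 6 (remaining 7 m³)
12 m³ → container 7 (remaining 18 m³)
13 m³ → container 7 (remaining 5 m³)
10 m³ → container 8 (remaining 20 m³)
10 m³ → container 8 (remaining 10 m³)
12 m³ → container 9 (remaining 18 m³)
12 m³ → container 9 (remaining 6 m³)
9 containers × 30 m³ = 270 m³; used 207 m³; unused 63 m³.

63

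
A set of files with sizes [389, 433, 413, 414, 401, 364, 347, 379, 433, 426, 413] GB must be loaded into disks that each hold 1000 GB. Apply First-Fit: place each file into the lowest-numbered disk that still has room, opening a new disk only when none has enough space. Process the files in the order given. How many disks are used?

disk 1: place 389 GB, 611 GB left
disk 1: place 433 GB, 178 GB left
disk 2: place 413 GB, 587 GB left
disk 2: place 414 GB, 173 GB left
disk 3: place 401 GB, 599 GB left
disk 3: place 364 GB, 235 GB left
disk 4: place 347 GB, 653 GB left
disk 4: place 379 GB, 274 GB left
disk 5: place 433 GB, 567 GB left
disk 5: place 426 GB, 141 GB left
disk 6: place 413 GB, 587 GB left
Final disks: [389,433] [413,414] [401,364] [347,379] [433,426] [413].

6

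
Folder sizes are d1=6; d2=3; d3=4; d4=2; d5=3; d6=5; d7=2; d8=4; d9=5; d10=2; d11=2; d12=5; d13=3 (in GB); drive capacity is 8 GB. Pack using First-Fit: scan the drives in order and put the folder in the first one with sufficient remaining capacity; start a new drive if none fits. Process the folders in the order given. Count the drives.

6 drives

drive 1: place d1 (6 GB), 2 GB left
drive 2: place d2 (3 GB), 5 GB left
drive 2: place d3 (4 GB), 1 GB left
drive 1: place d4 (2 GB), 0 GB left
drive 3: place d5 (3 GB), 5 GB left
drive 3: place d6 (5 GB), 0 GB left
drive 4: place d7 (2 GB), 6 GB left
drive 4: place d8 (4 GB), 2 GB left
drive 5: place d9 (5 GB), 3 GB left
drive 4: place d10 (2 GB), 0 GB left
drive 5: place d11 (2 GB), 1 GB left
drive 6: place d12 (5 GB), 3 GB left
drive 6: place d13 (3 GB), 0 GB left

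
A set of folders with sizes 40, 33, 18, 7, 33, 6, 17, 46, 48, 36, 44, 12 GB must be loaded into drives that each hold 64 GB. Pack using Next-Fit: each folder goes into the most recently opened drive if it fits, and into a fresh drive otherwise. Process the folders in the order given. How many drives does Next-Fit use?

7

Put 40 GB in drive 1; 24 GB remain.
Put 33 GB in drive 2; 31 GB remain.
Put 18 GB in drive 2; 13 GB remain.
Put 7 GB in drive 2; 6 GB remain.
Put 33 GB in drive 3; 31 GB remain.
Put 6 GB in drive 3; 25 GB remain.
Put 17 GB in drive 3; 8 GB remain.
Put 46 GB in drive 4; 18 GB remain.
Put 48 GB in drive 5; 16 GB remain.
Put 36 GB in drive 6; 28 GB remain.
Put 44 GB in drive 7; 20 GB remain.
Put 12 GB in drive 7; 8 GB remain.
Final drives: [40] [33,18,7] [33,6,17] [46] [48] [36] [44,12].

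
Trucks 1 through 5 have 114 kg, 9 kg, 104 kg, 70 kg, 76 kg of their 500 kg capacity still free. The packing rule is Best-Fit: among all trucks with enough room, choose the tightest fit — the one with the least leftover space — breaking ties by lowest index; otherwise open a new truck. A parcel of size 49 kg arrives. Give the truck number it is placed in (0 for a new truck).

Trucks with room: truck 1 (114 kg), truck 3 (104 kg), truck 4 (70 kg), truck 5 (76 kg).
Tightest fit is truck 4 with 70 kg free.

4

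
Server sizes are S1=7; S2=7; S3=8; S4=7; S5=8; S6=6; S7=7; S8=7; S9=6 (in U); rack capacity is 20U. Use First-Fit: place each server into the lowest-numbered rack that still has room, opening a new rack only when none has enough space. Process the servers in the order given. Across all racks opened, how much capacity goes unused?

S1 (7U) → rack 1 (remaining 13U)
S2 (7U) → rack 1 (remaining 6U)
S3 (8U) → rack 2 (remaining 12U)
S4 (7U) → rack 2 (remaining 5U)
S5 (8U) → rack 3 (remaining 12U)
S6 (6U) → rack 1 (remaining 0U)
S7 (7U) → rack 3 (remaining 5U)
S8 (7U) → rack 4 (remaining 13U)
S9 (6U) → rack 4 (remaining 7U)
4 racks × 20U = 80U; used 63U; unused 17U.

17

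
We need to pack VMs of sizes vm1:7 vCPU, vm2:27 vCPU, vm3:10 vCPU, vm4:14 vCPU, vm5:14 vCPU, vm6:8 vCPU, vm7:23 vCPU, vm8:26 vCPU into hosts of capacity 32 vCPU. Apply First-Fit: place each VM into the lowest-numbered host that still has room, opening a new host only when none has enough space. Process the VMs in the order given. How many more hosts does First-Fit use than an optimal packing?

First-Fit: [7,10,14] [27] [14,8] [23] [26] → 5 hosts.
Total size 129 vCPU; any packing needs at least ⌈129/32⌉ = 5 hosts.
So 5 is already optimal.

0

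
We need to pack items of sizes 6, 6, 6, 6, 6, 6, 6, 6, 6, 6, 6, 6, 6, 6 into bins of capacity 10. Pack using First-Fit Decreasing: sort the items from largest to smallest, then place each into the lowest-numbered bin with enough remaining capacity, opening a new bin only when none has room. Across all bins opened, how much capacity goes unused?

Sorted descending: 6, 6, 6, 6, 6, 6, 6, 6, 6, 6, 6, 6, 6, 6.
bin 1: place 6, 4 left
bin 2: place 6, 4 left
bin 3: place 6, 4 left
bin 4: place 6, 4 left
bin 5: place 6, 4 left
bin 6: place 6, 4 left
bin 7: place 6, 4 left
bin 8: place 6, 4 left
bin 9: place 6, 4 left
bin 10: place 6, 4 left
bin 11: place 6, 4 left
bin 12: place 6, 4 left
bin 13: place 6, 4 left
bin 14: place 6, 4 left
14 bins × 10 = 140; used 84; unused 56.

56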